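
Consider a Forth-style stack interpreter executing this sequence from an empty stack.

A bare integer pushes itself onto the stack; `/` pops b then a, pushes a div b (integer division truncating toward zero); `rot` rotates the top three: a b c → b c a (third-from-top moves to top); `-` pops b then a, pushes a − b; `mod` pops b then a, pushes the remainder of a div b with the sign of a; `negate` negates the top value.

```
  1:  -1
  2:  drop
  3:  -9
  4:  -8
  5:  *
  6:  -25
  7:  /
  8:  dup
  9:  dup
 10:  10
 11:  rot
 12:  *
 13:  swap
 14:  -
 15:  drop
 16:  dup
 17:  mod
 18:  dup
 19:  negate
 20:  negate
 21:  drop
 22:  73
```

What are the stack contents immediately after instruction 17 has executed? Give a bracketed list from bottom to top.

-1   : -1
drop : (empty)
-9   : -9
-8   : -9 -8
*    : 72
-25  : 72 -25
/    : -2
dup  : -2 -2
dup  : -2 -2 -2
10   : -2 -2 -2 10
rot  : -2 -2 10 -2
*    : -2 -2 -20
swap : -2 -20 -2
-    : -2 -18
drop : -2
dup  : -2 -2
mod  : 0

[0]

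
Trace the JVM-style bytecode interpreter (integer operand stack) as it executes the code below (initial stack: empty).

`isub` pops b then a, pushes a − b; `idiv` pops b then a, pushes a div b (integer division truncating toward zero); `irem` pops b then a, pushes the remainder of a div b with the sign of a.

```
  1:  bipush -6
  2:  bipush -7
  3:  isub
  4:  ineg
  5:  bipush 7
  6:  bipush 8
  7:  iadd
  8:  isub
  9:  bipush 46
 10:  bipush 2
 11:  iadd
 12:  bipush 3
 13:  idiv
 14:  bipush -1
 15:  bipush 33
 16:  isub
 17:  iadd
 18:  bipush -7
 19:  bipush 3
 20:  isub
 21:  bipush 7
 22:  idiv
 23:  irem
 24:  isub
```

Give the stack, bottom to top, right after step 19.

[-16, -18, -7, 3]

bipush -6  [-6]
bipush -7  [-6, -7]
isub       [1]
ineg       [-1]
bipush 7   [-1, 7]
bipush 8   [-1, 7, 8]
iadd       [-1, 15]
isub       [-16]
bipush 46  [-16, 46]
bipush 2   [-16, 46, 2]
iadd       [-16, 48]
bipush 3   [-16, 48, 3]
idiv       [-16, 16]
bipush -1  [-16, 16, -1]
bipush 33  [-16, 16, -1, 33]
isub       [-16, 16, -34]
iadd       [-16, -18]
bipush -7  [-16, -18, -7]
bipush 3   [-16, -18, -7, 3]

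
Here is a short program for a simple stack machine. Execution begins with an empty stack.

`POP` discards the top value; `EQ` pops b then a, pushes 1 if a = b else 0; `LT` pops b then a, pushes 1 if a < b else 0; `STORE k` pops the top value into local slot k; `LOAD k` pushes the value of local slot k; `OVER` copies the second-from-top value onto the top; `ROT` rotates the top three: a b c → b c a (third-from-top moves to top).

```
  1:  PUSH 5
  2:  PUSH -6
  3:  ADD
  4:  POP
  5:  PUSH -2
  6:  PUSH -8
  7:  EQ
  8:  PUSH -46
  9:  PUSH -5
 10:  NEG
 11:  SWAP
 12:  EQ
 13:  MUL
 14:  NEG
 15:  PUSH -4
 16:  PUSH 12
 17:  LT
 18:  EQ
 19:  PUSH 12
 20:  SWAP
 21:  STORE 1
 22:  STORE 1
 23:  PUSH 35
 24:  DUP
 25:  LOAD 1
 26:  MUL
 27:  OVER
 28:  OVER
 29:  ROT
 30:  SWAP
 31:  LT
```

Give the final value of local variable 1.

PUSH 5    [5]
PUSH -6   [5, -6]
ADD       [-1]
POP       []
PUSH -2   [-2]
PUSH -8   [-2, -8]
EQ        [0]
PUSH -46  [0, -46]
PUSH -5   [0, -46, -5]
NEG       [0, -46, 5]
SWAP      [0, 5, -46]
EQ        [0, 0]
MUL       [0]
NEG       [0]
PUSH -4   [0, -4]
PUSH 12   [0, -4, 12]
LT        [0, 1]
EQ        [0]
PUSH 12   [0, 12]
SWAP      [12, 0]
STORE 1   [12]
STORE 1   []
PUSH 35   [35]
DUP       [35, 35]
LOAD 1    [35, 35, 12]
MUL       [35, 420]
OVER      [35, 420, 35]
OVER      [35, 420, 35, 420]
ROT       [35, 35, 420, 420]
SWAP      [35, 35, 420, 420]
LT        [35, 35, 0]

12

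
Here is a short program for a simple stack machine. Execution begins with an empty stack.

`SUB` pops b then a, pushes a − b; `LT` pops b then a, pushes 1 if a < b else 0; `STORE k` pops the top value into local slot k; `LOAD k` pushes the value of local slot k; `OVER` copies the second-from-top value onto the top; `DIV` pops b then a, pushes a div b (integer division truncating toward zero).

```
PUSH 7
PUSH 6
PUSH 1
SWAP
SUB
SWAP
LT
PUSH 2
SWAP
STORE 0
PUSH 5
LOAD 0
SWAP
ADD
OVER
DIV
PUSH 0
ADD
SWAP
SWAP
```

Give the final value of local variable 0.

PUSH 7  -> [7]
PUSH 6  -> [7, 6]
PUSH 1  -> [7, 6, 1]
SWAP    -> [7, 1, 6]
SUB     -> [7, -5]
SWAP    -> [-5, 7]
LT      -> [1]
PUSH 2  -> [1, 2]
SWAP    -> [2, 1]
STORE 0 -> [2]
PUSH 5  -> [2, 5]
LOAD 0  -> [2, 5, 1]
SWAP    -> [2, 1, 5]
ADD     -> [2, 6]
OVER    -> [2, 6, 2]
DIV     -> [2, 3]
PUSH 0  -> [2, 3, 0]
ADD     -> [2, 3]
SWAP    -> [3, 2]
SWAP    -> [2, 3]

1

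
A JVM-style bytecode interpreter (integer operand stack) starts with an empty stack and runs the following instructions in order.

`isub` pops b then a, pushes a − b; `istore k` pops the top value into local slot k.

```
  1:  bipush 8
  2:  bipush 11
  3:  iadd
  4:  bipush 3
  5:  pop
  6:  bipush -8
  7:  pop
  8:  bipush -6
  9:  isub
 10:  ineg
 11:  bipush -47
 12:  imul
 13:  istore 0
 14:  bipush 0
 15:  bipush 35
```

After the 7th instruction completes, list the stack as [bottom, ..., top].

[19]

bipush 8  -> [8]
bipush 11 -> [8, 11]
iadd      -> [19]
bipush 3  -> [19, 3]
pop       -> [19]
bipush -8 -> [19, -8]
pop       -> [19]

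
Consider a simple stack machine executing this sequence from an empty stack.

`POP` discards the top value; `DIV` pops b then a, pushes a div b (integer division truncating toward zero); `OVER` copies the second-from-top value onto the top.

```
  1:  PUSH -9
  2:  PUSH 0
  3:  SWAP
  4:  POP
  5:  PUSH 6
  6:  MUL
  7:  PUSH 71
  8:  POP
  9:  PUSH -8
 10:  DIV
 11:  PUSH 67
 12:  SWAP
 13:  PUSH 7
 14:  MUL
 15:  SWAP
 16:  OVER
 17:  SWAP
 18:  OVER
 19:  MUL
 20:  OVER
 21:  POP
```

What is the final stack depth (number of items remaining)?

PUSH -9 : [-9]
PUSH 0  : [-9, 0]
SWAP    : [0, -9]
POP     : [0]
PUSH 6  : [0, 6]
MUL     : [0]
PUSH 71 : [0, 71]
POP     : [0]
PUSH -8 : [0, -8]
DIV     : [0]
PUSH 67 : [0, 67]
SWAP    : [67, 0]
PUSH 7  : [67, 0, 7]
MUL     : [67, 0]
SWAP    : [0, 67]
OVER    : [0, 67, 0]
SWAP    : [0, 0, 67]
OVER    : [0, 0, 67, 0]
MUL     : [0, 0, 0]
OVER    : [0, 0, 0, 0]
POP     : [0, 0, 0]

3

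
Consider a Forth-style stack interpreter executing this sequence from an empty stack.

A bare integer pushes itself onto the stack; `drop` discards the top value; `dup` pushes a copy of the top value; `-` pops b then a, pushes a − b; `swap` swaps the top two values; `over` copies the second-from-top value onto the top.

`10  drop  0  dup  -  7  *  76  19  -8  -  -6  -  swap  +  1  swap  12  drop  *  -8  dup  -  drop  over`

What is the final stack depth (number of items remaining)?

3

10   -> [10]
drop -> []
0    -> [0]
dup  -> [0, 0]
-    -> [0]
7    -> [0, 7]
*    -> [0]
76   -> [0, 76]
19   -> [0, 76, 19]
-8   -> [0, 76, 19, -8]
-    -> [0, 76, 27]
-6   -> [0, 76, 27, -6]
-    -> [0, 76, 33]
swap -> [0, 33, 76]
+    -> [0, 109]
1    -> [0, 109, 1]
swap -> [0, 1, 109]
12   -> [0, 1, 109, 12]
drop -> [0, 1, 109]
*    -> [0, 109]
-8   -> [0, 109, -8]
dup  -> [0, 109, -8, -8]
-    -> [0, 109, 0]
drop -> [0, 109]
over -> [0, 109, 0]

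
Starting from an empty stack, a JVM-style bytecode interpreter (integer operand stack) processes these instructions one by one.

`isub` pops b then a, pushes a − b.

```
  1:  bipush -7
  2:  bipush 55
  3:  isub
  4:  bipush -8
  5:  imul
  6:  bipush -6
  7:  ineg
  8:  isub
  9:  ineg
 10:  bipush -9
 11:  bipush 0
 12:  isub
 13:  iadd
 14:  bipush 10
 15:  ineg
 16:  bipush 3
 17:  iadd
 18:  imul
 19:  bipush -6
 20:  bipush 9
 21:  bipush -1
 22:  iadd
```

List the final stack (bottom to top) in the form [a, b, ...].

bipush -7 : -7
bipush 55 : -7 55
isub      : -62
bipush -8 : -62 -8
imul      : 496
bipush -6 : 496 -6
ineg      : 496 6
isub      : 490
ineg      : -490
bipush -9 : -490 -9
bipush 0  : -490 -9 0
isub      : -490 -9
iadd      : -499
bipush 10 : -499 10
ineg      : -499 -10
bipush 3  : -499 -10 3
iadd      : -499 -7
imul      : 3493
bipush -6 : 3493 -6
bipush 9  : 3493 -6 9
bipush -1 : 3493 -6 9 -1
iadd      : 3493 -6 8

[3493, -6, 8]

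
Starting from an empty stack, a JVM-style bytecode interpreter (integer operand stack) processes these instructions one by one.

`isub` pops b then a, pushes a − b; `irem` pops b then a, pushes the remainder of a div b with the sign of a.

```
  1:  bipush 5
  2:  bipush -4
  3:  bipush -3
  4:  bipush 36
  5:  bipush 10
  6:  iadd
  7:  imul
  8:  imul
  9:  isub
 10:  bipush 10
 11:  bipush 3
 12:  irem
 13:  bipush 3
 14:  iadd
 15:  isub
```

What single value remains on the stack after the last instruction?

bipush 5   5
bipush -4  5 -4
bipush -3  5 -4 -3
bipush 36  5 -4 -3 36
bipush 10  5 -4 -3 36 10
iadd       5 -4 -3 46
imul       5 -4 -138
imul       5 552
isub       -547
bipush 10  -547 10
bipush 3   -547 10 3
irem       -547 1
bipush 3   -547 1 3
iadd       -547 4
isub       -551

-551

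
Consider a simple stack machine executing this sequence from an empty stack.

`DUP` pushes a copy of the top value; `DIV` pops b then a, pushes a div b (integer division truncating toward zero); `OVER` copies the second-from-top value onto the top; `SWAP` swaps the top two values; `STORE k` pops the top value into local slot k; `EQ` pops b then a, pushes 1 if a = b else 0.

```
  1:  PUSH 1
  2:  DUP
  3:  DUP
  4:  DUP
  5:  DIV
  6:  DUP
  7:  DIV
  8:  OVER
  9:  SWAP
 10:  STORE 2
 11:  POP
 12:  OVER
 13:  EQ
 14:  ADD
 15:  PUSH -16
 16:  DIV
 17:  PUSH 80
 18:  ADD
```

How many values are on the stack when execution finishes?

1

PUSH 1   : 1
DUP      : 1 1
DUP      : 1 1 1
DUP      : 1 1 1 1
DIV      : 1 1 1
DUP      : 1 1 1 1
DIV      : 1 1 1
OVER     : 1 1 1 1
SWAP     : 1 1 1 1
STORE 2  : 1 1 1
POP      : 1 1
OVER     : 1 1 1
EQ       : 1 1
ADD      : 2
PUSH -16 : 2 -16
DIV      : 0
PUSH 80  : 0 80
ADD      : 80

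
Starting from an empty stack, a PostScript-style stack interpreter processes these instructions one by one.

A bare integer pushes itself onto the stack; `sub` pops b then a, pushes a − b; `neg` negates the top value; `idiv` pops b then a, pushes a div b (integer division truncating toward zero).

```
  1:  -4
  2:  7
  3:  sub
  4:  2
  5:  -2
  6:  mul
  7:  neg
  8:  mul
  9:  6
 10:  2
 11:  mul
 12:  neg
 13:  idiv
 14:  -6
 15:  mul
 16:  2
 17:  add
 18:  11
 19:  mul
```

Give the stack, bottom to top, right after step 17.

[-16]

-4   : -4
7    : -4 7
sub  : -11
2    : -11 2
-2   : -11 2 -2
mul  : -11 -4
neg  : -11 4
mul  : -44
6    : -44 6
2    : -44 6 2
mul  : -44 12
neg  : -44 -12
idiv : 3
-6   : 3 -6
mul  : -18
2    : -18 2
add  : -16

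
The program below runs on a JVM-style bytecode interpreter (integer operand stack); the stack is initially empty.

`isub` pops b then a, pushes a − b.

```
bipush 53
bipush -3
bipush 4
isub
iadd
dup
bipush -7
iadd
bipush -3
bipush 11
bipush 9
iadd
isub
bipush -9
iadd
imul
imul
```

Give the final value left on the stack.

bipush 53 -> 53
bipush -3 -> 53 -3
bipush 4  -> 53 -3 4
isub      -> 53 -7
iadd      -> 46
dup       -> 46 46
bipush -7 -> 46 46 -7
iadd      -> 46 39
bipush -3 -> 46 39 -3
bipush 11 -> 46 39 -3 11
bipush 9  -> 46 39 -3 11 9
iadd      -> 46 39 -3 20
isub      -> 46 39 -23
bipush -9 -> 46 39 -23 -9
iadd      -> 46 39 -32
imul      -> 46 -1248
imul      -> -57408

-57408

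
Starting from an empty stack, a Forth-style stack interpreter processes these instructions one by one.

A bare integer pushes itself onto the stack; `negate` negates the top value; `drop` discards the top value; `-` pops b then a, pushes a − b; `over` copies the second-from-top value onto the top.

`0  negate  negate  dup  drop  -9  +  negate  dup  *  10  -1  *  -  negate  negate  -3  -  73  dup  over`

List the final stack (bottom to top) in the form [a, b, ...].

[94, 73, 73, 73]

0      -> 0
negate -> 0
negate -> 0
dup    -> 0 0
drop   -> 0
-9     -> 0 -9
+      -> -9
negate -> 9
dup    -> 9 9
*      -> 81
10     -> 81 10
-1     -> 81 10 -1
*      -> 81 -10
-      -> 91
negate -> -91
negate -> 91
-3     -> 91 -3
-      -> 94
73     -> 94 73
dup    -> 94 73 73
over   -> 94 73 73 73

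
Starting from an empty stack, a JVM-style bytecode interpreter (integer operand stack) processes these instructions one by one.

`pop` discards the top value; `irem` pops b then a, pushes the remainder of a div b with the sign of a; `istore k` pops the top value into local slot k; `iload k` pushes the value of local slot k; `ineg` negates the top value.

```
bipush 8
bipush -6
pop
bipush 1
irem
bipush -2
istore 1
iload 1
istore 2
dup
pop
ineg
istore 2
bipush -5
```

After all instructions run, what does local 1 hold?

bipush 8   8
bipush -6  8 -6
pop        8
bipush 1   8 1
irem       0
bipush -2  0 -2
istore 1   0
iload 1    0 -2
istore 2   0
dup        0 0
pop        0
ineg       0
istore 2   (empty)
bipush -5  -5

-2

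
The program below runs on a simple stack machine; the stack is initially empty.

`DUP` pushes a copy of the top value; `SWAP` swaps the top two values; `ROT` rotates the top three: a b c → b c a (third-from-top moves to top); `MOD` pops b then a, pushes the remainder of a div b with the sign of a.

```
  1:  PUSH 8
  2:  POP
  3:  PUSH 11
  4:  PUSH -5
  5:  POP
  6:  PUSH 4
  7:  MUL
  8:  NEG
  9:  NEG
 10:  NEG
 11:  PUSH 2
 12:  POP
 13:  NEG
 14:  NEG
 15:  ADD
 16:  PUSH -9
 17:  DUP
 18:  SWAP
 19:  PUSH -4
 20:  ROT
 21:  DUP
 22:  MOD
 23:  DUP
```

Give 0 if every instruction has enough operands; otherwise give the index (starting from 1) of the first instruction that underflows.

PUSH 8  -> 8
POP     -> (empty)
PUSH 11 -> 11
PUSH -5 -> 11 -5
POP     -> 11
PUSH 4  -> 11 4
MUL     -> 44
NEG     -> -44
NEG     -> 44
NEG     -> -44
PUSH 2  -> -44 2
POP     -> -44
NEG     -> 44
NEG     -> -44
ADD  — needs 2 operands, stack has 1 → underflow

15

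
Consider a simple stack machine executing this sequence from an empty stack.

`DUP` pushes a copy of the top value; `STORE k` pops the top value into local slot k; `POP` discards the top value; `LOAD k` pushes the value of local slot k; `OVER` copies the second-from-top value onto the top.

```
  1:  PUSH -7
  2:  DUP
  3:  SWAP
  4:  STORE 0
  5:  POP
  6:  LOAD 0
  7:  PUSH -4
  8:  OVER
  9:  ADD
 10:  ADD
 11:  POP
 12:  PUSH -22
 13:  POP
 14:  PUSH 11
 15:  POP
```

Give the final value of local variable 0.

-7

PUSH -7  : -7
DUP      : -7 -7
SWAP     : -7 -7
STORE 0  : -7
POP      : (empty)
LOAD 0   : -7
PUSH -4  : -7 -4
OVER     : -7 -4 -7
ADD      : -7 -11
ADD      : -18
POP      : (empty)
PUSH -22 : -22
POP      : (empty)
PUSH 11  : 11
POP      : (empty)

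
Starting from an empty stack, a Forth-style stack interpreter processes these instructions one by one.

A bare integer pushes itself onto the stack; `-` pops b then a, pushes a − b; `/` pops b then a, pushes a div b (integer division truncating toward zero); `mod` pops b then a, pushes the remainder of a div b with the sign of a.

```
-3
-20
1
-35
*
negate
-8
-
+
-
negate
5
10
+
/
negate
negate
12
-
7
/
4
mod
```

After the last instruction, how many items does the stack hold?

1

-3      [-3]
-20     [-3, -20]
1       [-3, -20, 1]
-35     [-3, -20, 1, -35]
*       [-3, -20, -35]
negate  [-3, -20, 35]
-8      [-3, -20, 35, -8]
-       [-3, -20, 43]
+       [-3, 23]
-       [-26]
negate  [26]
5       [26, 5]
10      [26, 5, 10]
+       [26, 15]
/       [1]
negate  [-1]
negate  [1]
12      [1, 12]
-       [-11]
7       [-11, 7]
/       [-1]
4       [-1, 4]
mod     [-1]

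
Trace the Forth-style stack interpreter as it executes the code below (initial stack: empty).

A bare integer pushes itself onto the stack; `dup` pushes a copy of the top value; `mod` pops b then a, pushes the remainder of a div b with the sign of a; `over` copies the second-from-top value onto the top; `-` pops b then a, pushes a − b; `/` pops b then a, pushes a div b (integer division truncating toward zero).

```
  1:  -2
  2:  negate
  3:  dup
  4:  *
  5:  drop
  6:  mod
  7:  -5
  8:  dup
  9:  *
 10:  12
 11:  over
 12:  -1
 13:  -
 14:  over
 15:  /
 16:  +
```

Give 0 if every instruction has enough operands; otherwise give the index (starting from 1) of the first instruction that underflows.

6

-2     : -2
negate : 2
dup    : 2 2
*      : 4
drop   : (empty)
mod  — needs 2 operands, stack has 0 → underflow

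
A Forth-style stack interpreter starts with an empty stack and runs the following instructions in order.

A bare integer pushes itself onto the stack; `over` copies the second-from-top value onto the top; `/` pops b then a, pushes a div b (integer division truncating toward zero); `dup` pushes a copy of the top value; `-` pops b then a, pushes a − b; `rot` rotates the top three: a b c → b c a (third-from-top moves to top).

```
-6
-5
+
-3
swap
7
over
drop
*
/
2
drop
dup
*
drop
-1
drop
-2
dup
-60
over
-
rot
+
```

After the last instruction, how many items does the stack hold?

2

-6   -> [-6]
-5   -> [-6, -5]
+    -> [-11]
-3   -> [-11, -3]
swap -> [-3, -11]
7    -> [-3, -11, 7]
over -> [-3, -11, 7, -11]
drop -> [-3, -11, 7]
*    -> [-3, -77]
/    -> [0]
2    -> [0, 2]
drop -> [0]
dup  -> [0, 0]
*    -> [0]
drop -> []
-1   -> [-1]
drop -> []
-2   -> [-2]
dup  -> [-2, -2]
-60  -> [-2, -2, -60]
over -> [-2, -2, -60, -2]
-    -> [-2, -2, -58]
rot  -> [-2, -58, -2]
+    -> [-2, -60]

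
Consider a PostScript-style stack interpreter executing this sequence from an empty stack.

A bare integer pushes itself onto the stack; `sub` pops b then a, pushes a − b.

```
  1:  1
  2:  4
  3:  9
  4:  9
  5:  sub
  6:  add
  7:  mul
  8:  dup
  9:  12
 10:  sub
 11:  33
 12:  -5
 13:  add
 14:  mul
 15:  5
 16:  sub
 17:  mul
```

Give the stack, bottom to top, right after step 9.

1    [1]
4    [1, 4]
9    [1, 4, 9]
9    [1, 4, 9, 9]
sub  [1, 4, 0]
add  [1, 4]
mul  [4]
dup  [4, 4]
12   [4, 4, 12]

[4, 4, 12]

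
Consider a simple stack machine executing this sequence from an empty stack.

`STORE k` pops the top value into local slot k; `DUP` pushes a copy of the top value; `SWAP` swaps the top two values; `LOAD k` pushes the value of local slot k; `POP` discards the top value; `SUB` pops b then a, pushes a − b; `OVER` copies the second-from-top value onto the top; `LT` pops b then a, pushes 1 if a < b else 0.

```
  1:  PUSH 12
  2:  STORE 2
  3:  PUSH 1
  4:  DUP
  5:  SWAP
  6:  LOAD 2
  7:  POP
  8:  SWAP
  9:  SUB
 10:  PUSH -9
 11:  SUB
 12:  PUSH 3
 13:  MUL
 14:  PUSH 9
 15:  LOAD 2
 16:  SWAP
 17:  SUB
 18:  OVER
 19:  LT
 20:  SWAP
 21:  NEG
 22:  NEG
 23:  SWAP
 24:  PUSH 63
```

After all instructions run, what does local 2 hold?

PUSH 12 : 12
STORE 2 : (empty)
PUSH 1  : 1
DUP     : 1 1
SWAP    : 1 1
LOAD 2  : 1 1 12
POP     : 1 1
SWAP    : 1 1
SUB     : 0
PUSH -9 : 0 -9
SUB     : 9
PUSH 3  : 9 3
MUL     : 27
PUSH 9  : 27 9
LOAD 2  : 27 9 12
SWAP    : 27 12 9
SUB     : 27 3
OVER    : 27 3 27
LT      : 27 1
SWAP    : 1 27
NEG     : 1 -27
NEG     : 1 27
SWAP    : 27 1
PUSH 63 : 27 1 63

12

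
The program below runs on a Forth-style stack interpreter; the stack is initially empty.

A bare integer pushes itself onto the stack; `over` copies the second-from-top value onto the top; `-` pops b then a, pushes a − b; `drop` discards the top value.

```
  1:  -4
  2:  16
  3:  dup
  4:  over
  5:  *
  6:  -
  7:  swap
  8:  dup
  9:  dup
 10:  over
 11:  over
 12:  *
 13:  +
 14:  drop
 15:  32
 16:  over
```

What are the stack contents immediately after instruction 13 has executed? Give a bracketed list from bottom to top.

-4   → -4
16   → -4 16
dup  → -4 16 16
over → -4 16 16 16
*    → -4 16 256
-    → -4 -240
swap → -240 -4
dup  → -240 -4 -4
dup  → -240 -4 -4 -4
over → -240 -4 -4 -4 -4
over → -240 -4 -4 -4 -4 -4
*    → -240 -4 -4 -4 16
+    → -240 -4 -4 12

[-240, -4, -4, 12]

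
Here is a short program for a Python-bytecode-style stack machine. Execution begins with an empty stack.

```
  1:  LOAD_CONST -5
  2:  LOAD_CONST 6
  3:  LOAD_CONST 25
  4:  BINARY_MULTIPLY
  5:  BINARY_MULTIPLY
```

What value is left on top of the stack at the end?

LOAD_CONST -5   : -5
LOAD_CONST 6    : -5 6
LOAD_CONST 25   : -5 6 25
BINARY_MULTIPLY : -5 150
BINARY_MULTIPLY : -750

-750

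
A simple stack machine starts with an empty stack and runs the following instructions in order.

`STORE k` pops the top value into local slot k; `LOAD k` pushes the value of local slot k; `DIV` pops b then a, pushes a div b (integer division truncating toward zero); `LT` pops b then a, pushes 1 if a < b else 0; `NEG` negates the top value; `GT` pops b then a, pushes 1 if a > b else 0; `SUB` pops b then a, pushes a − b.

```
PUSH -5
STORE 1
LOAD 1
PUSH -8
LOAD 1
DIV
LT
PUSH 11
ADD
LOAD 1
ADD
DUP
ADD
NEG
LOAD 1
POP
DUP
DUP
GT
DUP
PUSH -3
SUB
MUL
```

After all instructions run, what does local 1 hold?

PUSH -5  [-5]
STORE 1  []
LOAD 1   [-5]
PUSH -8  [-5, -8]
LOAD 1   [-5, -8, -5]
DIV      [-5, 1]
LT       [1]
PUSH 11  [1, 11]
ADD      [12]
LOAD 1   [12, -5]
ADD      [7]
DUP      [7, 7]
ADD      [14]
NEG      [-14]
LOAD 1   [-14, -5]
POP      [-14]
DUP      [-14, -14]
DUP      [-14, -14, -14]
GT       [-14, 0]
DUP      [-14, 0, 0]
PUSH -3  [-14, 0, 0, -3]
SUB      [-14, 0, 3]
MUL      [-14, 0]

-5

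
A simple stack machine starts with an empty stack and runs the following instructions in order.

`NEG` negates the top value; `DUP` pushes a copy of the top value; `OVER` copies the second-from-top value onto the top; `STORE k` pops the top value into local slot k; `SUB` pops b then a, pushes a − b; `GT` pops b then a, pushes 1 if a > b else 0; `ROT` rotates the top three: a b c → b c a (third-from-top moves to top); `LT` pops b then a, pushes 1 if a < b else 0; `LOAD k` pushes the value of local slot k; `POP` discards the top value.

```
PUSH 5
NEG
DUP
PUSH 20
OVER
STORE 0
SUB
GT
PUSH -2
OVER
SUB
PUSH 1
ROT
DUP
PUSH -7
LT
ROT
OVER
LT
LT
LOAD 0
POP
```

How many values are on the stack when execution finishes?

3

PUSH 5  -> 5
NEG     -> -5
DUP     -> -5 -5
PUSH 20 -> -5 -5 20
OVER    -> -5 -5 20 -5
STORE 0 -> -5 -5 20
SUB     -> -5 -25
GT      -> 1
PUSH -2 -> 1 -2
OVER    -> 1 -2 1
SUB     -> 1 -3
PUSH 1  -> 1 -3 1
ROT     -> -3 1 1
DUP     -> -3 1 1 1
PUSH -7 -> -3 1 1 1 -7
LT      -> -3 1 1 0
ROT     -> -3 1 0 1
OVER    -> -3 1 0 1 0
LT      -> -3 1 0 0
LT      -> -3 1 0
LOAD 0  -> -3 1 0 -5
POP     -> -3 1 0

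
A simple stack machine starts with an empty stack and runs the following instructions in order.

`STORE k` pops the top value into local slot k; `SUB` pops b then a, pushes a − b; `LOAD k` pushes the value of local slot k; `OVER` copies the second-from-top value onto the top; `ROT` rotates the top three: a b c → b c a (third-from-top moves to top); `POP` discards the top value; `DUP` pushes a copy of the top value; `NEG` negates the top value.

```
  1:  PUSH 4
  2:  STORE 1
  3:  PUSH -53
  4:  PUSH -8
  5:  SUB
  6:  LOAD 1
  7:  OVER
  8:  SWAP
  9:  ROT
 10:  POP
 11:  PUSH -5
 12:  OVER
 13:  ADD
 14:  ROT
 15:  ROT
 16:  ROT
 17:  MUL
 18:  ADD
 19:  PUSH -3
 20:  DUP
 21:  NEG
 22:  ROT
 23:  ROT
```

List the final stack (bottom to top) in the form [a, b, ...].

[3, -49, -3]

PUSH 4   -> 4
STORE 1  -> (empty)
PUSH -53 -> -53
PUSH -8  -> -53 -8
SUB      -> -45
LOAD 1   -> -45 4
OVER     -> -45 4 -45
SWAP     -> -45 -45 4
ROT      -> -45 4 -45
POP      -> -45 4
PUSH -5  -> -45 4 -5
OVER     -> -45 4 -5 4
ADD      -> -45 4 -1
ROT      -> 4 -1 -45
ROT      -> -1 -45 4
ROT      -> -45 4 -1
MUL      -> -45 -4
ADD      -> -49
PUSH -3  -> -49 -3
DUP      -> -49 -3 -3
NEG      -> -49 -3 3
ROT      -> -3 3 -49
ROT      -> 3 -49 -3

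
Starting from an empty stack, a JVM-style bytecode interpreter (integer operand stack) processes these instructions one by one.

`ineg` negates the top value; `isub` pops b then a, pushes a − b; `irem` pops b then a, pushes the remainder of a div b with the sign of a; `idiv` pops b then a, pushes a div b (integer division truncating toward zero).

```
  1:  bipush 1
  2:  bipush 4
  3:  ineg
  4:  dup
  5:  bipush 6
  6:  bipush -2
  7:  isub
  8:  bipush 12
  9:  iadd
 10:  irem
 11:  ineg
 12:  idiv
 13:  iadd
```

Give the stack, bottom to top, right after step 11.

bipush 1   [1]
bipush 4   [1, 4]
ineg       [1, -4]
dup        [1, -4, -4]
bipush 6   [1, -4, -4, 6]
bipush -2  [1, -4, -4, 6, -2]
isub       [1, -4, -4, 8]
bipush 12  [1, -4, -4, 8, 12]
iadd       [1, -4, -4, 20]
irem       [1, -4, -4]
ineg       [1, -4, 4]

[1, -4, 4]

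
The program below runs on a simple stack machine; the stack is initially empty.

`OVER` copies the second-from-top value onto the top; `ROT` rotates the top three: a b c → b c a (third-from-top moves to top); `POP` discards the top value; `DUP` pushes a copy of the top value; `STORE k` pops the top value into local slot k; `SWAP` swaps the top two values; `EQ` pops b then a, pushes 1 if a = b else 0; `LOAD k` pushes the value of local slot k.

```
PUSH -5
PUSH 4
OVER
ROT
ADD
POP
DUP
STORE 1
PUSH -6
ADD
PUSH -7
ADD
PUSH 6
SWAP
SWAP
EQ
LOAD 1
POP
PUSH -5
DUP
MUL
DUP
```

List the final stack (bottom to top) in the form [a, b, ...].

[0, 25, 25]

PUSH -5 : -5
PUSH 4  : -5 4
OVER    : -5 4 -5
ROT     : 4 -5 -5
ADD     : 4 -10
POP     : 4
DUP     : 4 4
STORE 1 : 4
PUSH -6 : 4 -6
ADD     : -2
PUSH -7 : -2 -7
ADD     : -9
PUSH 6  : -9 6
SWAP    : 6 -9
SWAP    : -9 6
EQ      : 0
LOAD 1  : 0 4
POP     : 0
PUSH -5 : 0 -5
DUP     : 0 -5 -5
MUL     : 0 25
DUP     : 0 25 25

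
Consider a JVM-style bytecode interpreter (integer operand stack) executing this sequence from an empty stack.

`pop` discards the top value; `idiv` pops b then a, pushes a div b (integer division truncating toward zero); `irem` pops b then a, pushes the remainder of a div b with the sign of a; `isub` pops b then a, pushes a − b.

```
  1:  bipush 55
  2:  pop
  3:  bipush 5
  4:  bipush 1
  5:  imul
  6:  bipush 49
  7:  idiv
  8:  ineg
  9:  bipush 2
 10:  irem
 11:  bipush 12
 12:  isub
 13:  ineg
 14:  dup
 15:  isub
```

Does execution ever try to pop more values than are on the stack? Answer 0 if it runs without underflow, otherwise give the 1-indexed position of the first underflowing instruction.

bipush 55  55
pop        (empty)
bipush 5   5
bipush 1   5 1
imul       5
bipush 49  5 49
idiv       0
ineg       0
bipush 2   0 2
irem       0
bipush 12  0 12
isub       -12
ineg       12
dup        12 12
isub       0

0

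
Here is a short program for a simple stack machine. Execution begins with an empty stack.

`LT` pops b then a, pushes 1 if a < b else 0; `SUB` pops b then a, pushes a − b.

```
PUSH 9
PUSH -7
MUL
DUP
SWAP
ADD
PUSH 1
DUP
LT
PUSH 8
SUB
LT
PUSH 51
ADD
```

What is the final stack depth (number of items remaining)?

PUSH 9  → [9]
PUSH -7 → [9, -7]
MUL     → [-63]
DUP     → [-63, -63]
SWAP    → [-63, -63]
ADD     → [-126]
PUSH 1  → [-126, 1]
DUP     → [-126, 1, 1]
LT      → [-126, 0]
PUSH 8  → [-126, 0, 8]
SUB     → [-126, -8]
LT      → [1]
PUSH 51 → [1, 51]
ADD     → [52]

1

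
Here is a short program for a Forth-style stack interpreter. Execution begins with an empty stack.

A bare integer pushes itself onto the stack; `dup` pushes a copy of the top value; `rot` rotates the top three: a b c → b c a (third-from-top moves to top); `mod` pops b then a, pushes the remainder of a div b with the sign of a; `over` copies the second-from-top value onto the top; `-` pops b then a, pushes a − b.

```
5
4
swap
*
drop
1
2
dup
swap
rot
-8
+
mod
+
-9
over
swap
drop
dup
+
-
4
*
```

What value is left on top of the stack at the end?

5    → [5]
4    → [5, 4]
swap → [4, 5]
*    → [20]
drop → []
1    → [1]
2    → [1, 2]
dup  → [1, 2, 2]
swap → [1, 2, 2]
rot  → [2, 2, 1]
-8   → [2, 2, 1, -8]
+    → [2, 2, -7]
mod  → [2, 2]
+    → [4]
-9   → [4, -9]
over → [4, -9, 4]
swap → [4, 4, -9]
drop → [4, 4]
dup  → [4, 4, 4]
+    → [4, 8]
-    → [-4]
4    → [-4, 4]
*    → [-16]

-16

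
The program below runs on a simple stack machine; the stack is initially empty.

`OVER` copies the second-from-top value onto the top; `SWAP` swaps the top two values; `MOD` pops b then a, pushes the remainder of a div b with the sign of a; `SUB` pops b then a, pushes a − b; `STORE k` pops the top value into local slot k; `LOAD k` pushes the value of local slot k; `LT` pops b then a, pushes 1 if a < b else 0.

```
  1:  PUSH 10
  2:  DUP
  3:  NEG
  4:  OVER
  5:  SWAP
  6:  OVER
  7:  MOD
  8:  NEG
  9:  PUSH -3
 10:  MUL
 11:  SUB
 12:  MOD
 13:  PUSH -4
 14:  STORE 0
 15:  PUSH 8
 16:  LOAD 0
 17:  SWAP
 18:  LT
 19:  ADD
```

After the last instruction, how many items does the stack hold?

1

PUSH 10 -> [10]
DUP     -> [10, 10]
NEG     -> [10, -10]
OVER    -> [10, -10, 10]
SWAP    -> [10, 10, -10]
OVER    -> [10, 10, -10, 10]
MOD     -> [10, 10, 0]
NEG     -> [10, 10, 0]
PUSH -3 -> [10, 10, 0, -3]
MUL     -> [10, 10, 0]
SUB     -> [10, 10]
MOD     -> [0]
PUSH -4 -> [0, -4]
STORE 0 -> [0]
PUSH 8  -> [0, 8]
LOAD 0  -> [0, 8, -4]
SWAP    -> [0, -4, 8]
LT      -> [0, 1]
ADD     -> [1]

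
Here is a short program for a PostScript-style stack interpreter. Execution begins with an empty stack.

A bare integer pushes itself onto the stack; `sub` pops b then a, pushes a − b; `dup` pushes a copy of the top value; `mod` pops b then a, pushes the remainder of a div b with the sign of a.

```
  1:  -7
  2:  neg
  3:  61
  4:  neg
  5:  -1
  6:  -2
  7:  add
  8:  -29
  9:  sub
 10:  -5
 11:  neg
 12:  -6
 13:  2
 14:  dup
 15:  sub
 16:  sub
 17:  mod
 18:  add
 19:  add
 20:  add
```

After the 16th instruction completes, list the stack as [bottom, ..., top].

-7  -> [-7]
neg -> [7]
61  -> [7, 61]
neg -> [7, -61]
-1  -> [7, -61, -1]
-2  -> [7, -61, -1, -2]
add -> [7, -61, -3]
-29 -> [7, -61, -3, -29]
sub -> [7, -61, 26]
-5  -> [7, -61, 26, -5]
neg -> [7, -61, 26, 5]
-6  -> [7, -61, 26, 5, -6]
2   -> [7, -61, 26, 5, -6, 2]
dup -> [7, -61, 26, 5, -6, 2, 2]
sub -> [7, -61, 26, 5, -6, 0]
sub -> [7, -61, 26, 5, -6]

[7, -61, 26, 5, -6]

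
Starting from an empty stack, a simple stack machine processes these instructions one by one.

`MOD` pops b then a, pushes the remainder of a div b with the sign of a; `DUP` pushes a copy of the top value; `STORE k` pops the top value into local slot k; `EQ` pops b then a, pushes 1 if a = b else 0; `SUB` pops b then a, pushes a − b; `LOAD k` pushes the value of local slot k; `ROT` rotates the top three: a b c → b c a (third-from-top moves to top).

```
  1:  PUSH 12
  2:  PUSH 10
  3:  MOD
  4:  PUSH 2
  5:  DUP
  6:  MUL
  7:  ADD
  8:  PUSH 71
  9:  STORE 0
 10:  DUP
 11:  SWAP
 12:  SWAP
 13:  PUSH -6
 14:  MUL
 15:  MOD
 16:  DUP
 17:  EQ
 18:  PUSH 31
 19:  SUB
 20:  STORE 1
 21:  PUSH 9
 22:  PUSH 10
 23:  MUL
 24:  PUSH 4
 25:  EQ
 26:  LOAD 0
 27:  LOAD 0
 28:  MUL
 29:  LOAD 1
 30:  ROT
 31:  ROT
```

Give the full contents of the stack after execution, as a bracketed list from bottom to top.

[-30, 0, 5041]

PUSH 12 -> 12
PUSH 10 -> 12 10
MOD     -> 2
PUSH 2  -> 2 2
DUP     -> 2 2 2
MUL     -> 2 4
ADD     -> 6
PUSH 71 -> 6 71
STORE 0 -> 6
DUP     -> 6 6
SWAP    -> 6 6
SWAP    -> 6 6
PUSH -6 -> 6 6 -6
MUL     -> 6 -36
MOD     -> 6
DUP     -> 6 6
EQ      -> 1
PUSH 31 -> 1 31
SUB     -> -30
STORE 1 -> (empty)
PUSH 9  -> 9
PUSH 10 -> 9 10
MUL     -> 90
PUSH 4  -> 90 4
EQ      -> 0
LOAD 0  -> 0 71
LOAD 0  -> 0 71 71
MUL     -> 0 5041
LOAD 1  -> 0 5041 -30
ROT     -> 5041 -30 0
ROT     -> -30 0 5041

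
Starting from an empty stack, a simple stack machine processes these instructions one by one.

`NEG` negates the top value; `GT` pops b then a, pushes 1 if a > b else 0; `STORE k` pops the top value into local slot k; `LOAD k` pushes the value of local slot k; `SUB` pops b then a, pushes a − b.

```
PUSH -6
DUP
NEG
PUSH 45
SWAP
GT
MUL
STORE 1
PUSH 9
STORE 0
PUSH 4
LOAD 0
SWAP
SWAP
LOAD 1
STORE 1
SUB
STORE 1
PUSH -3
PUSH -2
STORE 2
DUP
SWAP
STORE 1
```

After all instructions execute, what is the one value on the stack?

-3

PUSH -6 → -6
DUP     → -6 -6
NEG     → -6 6
PUSH 45 → -6 6 45
SWAP    → -6 45 6
GT      → -6 1
MUL     → -6
STORE 1 → (empty)
PUSH 9  → 9
STORE 0 → (empty)
PUSH 4  → 4
LOAD 0  → 4 9
SWAP    → 9 4
SWAP    → 4 9
LOAD 1  → 4 9 -6
STORE 1 → 4 9
SUB     → -5
STORE 1 → (empty)
PUSH -3 → -3
PUSH -2 → -3 -2
STORE 2 → -3
DUP     → -3 -3
SWAP    → -3 -3
STORE 1 → -3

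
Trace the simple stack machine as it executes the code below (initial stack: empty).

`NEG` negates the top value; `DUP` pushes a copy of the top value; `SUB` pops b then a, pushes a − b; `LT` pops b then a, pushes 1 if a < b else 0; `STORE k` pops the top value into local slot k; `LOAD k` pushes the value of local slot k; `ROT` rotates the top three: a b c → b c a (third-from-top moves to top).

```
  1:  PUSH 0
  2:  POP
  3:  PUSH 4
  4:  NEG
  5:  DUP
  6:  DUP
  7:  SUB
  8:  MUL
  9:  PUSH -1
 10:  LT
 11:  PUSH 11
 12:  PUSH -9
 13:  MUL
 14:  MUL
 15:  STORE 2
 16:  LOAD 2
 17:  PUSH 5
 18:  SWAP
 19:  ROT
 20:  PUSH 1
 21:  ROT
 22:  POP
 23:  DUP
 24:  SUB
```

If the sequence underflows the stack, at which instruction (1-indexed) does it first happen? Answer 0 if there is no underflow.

19

PUSH 0  : 0
POP     : (empty)
PUSH 4  : 4
NEG     : -4
DUP     : -4 -4
DUP     : -4 -4 -4
SUB     : -4 0
MUL     : 0
PUSH -1 : 0 -1
LT      : 0
PUSH 11 : 0 11
PUSH -9 : 0 11 -9
MUL     : 0 -99
MUL     : 0
STORE 2 : (empty)
LOAD 2  : 0
PUSH 5  : 0 5
SWAP    : 5 0
ROT  — needs 3 operands, stack has 2 → underflow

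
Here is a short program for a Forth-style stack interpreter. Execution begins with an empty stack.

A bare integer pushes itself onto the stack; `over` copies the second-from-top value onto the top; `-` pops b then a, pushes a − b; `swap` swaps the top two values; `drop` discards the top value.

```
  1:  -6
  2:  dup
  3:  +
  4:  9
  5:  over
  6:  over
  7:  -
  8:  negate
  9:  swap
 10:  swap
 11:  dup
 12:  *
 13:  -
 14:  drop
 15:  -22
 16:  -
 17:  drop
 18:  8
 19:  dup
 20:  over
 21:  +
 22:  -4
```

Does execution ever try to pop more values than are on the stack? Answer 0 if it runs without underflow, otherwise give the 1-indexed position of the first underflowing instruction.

-6     → -6
dup    → -6 -6
+      → -12
9      → -12 9
over   → -12 9 -12
over   → -12 9 -12 9
-      → -12 9 -21
negate → -12 9 21
swap   → -12 21 9
swap   → -12 9 21
dup    → -12 9 21 21
*      → -12 9 441
-      → -12 -432
drop   → -12
-22    → -12 -22
-      → 10
drop   → (empty)
8      → 8
dup    → 8 8
over   → 8 8 8
+      → 8 16
-4     → 8 16 -4

0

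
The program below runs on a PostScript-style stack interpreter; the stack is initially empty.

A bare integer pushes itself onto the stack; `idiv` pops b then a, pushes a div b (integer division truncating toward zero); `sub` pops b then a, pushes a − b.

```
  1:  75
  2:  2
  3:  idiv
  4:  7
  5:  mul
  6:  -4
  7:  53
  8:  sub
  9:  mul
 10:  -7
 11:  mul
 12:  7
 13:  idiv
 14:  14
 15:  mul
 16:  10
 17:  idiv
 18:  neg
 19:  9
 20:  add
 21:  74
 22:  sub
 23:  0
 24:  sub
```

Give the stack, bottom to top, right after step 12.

75   : 75
2    : 75 2
idiv : 37
7    : 37 7
mul  : 259
-4   : 259 -4
53   : 259 -4 53
sub  : 259 -57
mul  : -14763
-7   : -14763 -7
mul  : 103341
7    : 103341 7

[103341, 7]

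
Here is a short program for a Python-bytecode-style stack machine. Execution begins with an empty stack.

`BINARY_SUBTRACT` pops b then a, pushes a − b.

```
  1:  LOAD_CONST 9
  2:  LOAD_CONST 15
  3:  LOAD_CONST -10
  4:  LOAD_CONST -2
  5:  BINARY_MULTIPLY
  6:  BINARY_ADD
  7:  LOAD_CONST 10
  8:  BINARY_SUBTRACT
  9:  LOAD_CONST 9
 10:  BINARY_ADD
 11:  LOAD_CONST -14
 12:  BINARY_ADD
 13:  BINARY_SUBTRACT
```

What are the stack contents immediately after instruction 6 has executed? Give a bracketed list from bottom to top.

[9, 35]

LOAD_CONST 9    -> 9
LOAD_CONST 15   -> 9 15
LOAD_CONST -10  -> 9 15 -10
LOAD_CONST -2   -> 9 15 -10 -2
BINARY_MULTIPLY -> 9 15 20
BINARY_ADD      -> 9 35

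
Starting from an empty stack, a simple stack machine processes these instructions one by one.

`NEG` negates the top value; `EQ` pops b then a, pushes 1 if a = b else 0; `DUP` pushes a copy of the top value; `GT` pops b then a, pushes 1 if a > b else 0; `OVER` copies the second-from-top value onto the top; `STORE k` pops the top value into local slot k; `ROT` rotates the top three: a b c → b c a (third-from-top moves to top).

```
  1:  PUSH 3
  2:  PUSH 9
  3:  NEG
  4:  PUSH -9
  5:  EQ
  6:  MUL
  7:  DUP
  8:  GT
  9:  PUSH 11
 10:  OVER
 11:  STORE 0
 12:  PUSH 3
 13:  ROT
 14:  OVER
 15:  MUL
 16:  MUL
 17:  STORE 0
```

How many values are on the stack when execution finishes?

1

PUSH 3  -> [3]
PUSH 9  -> [3, 9]
NEG     -> [3, -9]
PUSH -9 -> [3, -9, -9]
EQ      -> [3, 1]
MUL     -> [3]
DUP     -> [3, 3]
GT      -> [0]
PUSH 11 -> [0, 11]
OVER    -> [0, 11, 0]
STORE 0 -> [0, 11]
PUSH 3  -> [0, 11, 3]
ROT     -> [11, 3, 0]
OVER    -> [11, 3, 0, 3]
MUL     -> [11, 3, 0]
MUL     -> [11, 0]
STORE 0 -> [11]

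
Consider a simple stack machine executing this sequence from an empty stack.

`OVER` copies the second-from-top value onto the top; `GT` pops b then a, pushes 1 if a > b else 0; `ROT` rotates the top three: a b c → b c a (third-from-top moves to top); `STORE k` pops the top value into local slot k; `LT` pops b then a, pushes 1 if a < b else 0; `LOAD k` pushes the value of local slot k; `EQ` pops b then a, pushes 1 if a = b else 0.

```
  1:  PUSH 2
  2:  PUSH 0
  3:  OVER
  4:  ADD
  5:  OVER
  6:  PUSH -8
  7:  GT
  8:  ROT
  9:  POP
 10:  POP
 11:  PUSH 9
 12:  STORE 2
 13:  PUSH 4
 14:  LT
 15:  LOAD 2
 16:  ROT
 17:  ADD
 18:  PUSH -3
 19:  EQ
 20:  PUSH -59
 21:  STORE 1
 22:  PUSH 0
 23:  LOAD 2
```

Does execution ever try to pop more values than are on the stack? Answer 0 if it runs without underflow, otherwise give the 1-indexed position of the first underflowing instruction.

PUSH 2  → [2]
PUSH 0  → [2, 0]
OVER    → [2, 0, 2]
ADD     → [2, 2]
OVER    → [2, 2, 2]
PUSH -8 → [2, 2, 2, -8]
GT      → [2, 2, 1]
ROT     → [2, 1, 2]
POP     → [2, 1]
POP     → [2]
PUSH 9  → [2, 9]
STORE 2 → [2]
PUSH 4  → [2, 4]
LT      → [1]
LOAD 2  → [1, 9]
ROT  — needs 3 operands, stack has 2 → underflow

16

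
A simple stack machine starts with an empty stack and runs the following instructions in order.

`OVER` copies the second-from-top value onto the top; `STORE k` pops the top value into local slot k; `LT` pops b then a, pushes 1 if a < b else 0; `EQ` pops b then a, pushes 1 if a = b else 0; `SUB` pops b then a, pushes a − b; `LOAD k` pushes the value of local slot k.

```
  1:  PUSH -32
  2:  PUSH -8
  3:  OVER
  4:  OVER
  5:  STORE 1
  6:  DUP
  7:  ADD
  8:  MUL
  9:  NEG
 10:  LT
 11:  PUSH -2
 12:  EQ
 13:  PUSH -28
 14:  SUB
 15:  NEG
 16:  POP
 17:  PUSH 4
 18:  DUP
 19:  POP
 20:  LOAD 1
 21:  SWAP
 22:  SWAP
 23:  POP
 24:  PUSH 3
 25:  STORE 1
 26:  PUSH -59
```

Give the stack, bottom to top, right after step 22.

[4, -8]

PUSH -32 → [-32]
PUSH -8  → [-32, -8]
OVER     → [-32, -8, -32]
OVER     → [-32, -8, -32, -8]
STORE 1  → [-32, -8, -32]
DUP      → [-32, -8, -32, -32]
ADD      → [-32, -8, -64]
MUL      → [-32, 512]
NEG      → [-32, -512]
LT       → [0]
PUSH -2  → [0, -2]
EQ       → [0]
PUSH -28 → [0, -28]
SUB      → [28]
NEG      → [-28]
POP      → []
PUSH 4   → [4]
DUP      → [4, 4]
POP      → [4]
LOAD 1   → [4, -8]
SWAP     → [-8, 4]
SWAP     → [4, -8]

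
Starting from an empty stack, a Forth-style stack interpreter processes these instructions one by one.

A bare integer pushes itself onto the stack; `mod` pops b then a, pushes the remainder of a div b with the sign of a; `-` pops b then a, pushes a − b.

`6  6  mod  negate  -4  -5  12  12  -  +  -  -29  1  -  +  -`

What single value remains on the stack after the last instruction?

6      : [6]
6      : [6, 6]
mod    : [0]
negate : [0]
-4     : [0, -4]
-5     : [0, -4, -5]
12     : [0, -4, -5, 12]
12     : [0, -4, -5, 12, 12]
-      : [0, -4, -5, 0]
+      : [0, -4, -5]
-      : [0, 1]
-29    : [0, 1, -29]
1      : [0, 1, -29, 1]
-      : [0, 1, -30]
+      : [0, -29]
-      : [29]

29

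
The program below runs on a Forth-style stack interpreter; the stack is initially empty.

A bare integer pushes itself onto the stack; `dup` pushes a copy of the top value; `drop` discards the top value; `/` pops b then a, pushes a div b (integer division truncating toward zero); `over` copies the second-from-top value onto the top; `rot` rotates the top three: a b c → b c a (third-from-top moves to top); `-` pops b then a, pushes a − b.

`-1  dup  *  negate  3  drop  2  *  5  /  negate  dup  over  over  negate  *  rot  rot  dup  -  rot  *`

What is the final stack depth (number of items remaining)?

2

-1      -1
dup     -1 -1
*       1
negate  -1
3       -1 3
drop    -1
2       -1 2
*       -2
5       -2 5
/       0
negate  0
dup     0 0
over    0 0 0
over    0 0 0 0
negate  0 0 0 0
*       0 0 0
rot     0 0 0
rot     0 0 0
dup     0 0 0 0
-       0 0 0
rot     0 0 0
*       0 0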